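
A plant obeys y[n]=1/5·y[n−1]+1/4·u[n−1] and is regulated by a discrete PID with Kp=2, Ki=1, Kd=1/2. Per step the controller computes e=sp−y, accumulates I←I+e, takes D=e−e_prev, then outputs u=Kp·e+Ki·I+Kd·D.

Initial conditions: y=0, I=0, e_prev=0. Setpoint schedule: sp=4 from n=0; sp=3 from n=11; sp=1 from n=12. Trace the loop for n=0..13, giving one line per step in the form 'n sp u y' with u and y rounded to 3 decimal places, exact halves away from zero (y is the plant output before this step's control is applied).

0 4 14.000 0.000
1 4 3.750 3.500
2 4 12.519 1.638
3 4 7.581 3.457
4 4 12.080 2.587
5 4 9.731 3.537
6 4 12.059 3.140
7 4 10.961 3.643
8 4 12.179 3.469
9 4 11.679 3.738
10 4 12.324 3.667
11 3 8.607 3.814
12 1 4.515 2.915
13 1 7.361 1.712

(exact arithmetic carried between steps; '≈' marks a value shown rounded to 6 d.p. or computed from one; I and e_prev carry over from the previous line; the table rounds u and y to 3 d.p., halves away from zero)
n=0: y=0, sp=4, e=sp−y=4; I=4, D=e−e_prev=4; u=2·4+1·4+1/2·4=14; next y=1/5·0+1/4·14=3.5
n=1: y=3.5, sp=4, e=sp−y=0.5; I=4.5, D=e−e_prev=-3.5; u=2·0.5+1·4.5+1/2·(-3.5)=3.75; next y=1/5·3.5+1/4·3.75=1.6375
n=2: y=1.6375, sp=4, e=sp−y=2.3625; I=6.8625, D=e−e_prev=1.8625; u=2·2.3625+1·6.8625+1/2·1.8625=12.51875; next y=1/5·1.6375+1/4·12.51875≈3.457188
n=3: y≈3.457188, sp=4, e=sp−y≈0.542813; I≈7.405313, D=e−e_prev≈-1.819688; u=2·0.542813+1·7.405313+1/2·(-1.819688)≈7.581094; next y=1/5·3.457188+1/4·7.581094≈2.586711
n=4: y≈2.586711, sp=4, e=sp−y≈1.413289; I≈8.818602, D=e−e_prev≈0.870477; u=2·1.413289+1·8.818602+1/2·0.870477≈12.080418; next y=1/5·2.586711+1/4·12.080418≈3.537447
n=5: y≈3.537447, sp=4, e=sp−y≈0.462553; I≈9.281155, D=e−e_prev≈-0.950736; u=2·0.462553+1·9.281155+1/2·(-0.950736)≈9.730894; next y=1/5·3.537447+1/4·9.730894≈3.140213
n=6: y≈3.140213, sp=4, e=sp−y≈0.859787; I≈10.140942, D=e−e_prev≈0.397234; u=2·0.859787+1·10.140942+1/2·0.397234≈12.059134; next y=1/5·3.140213+1/4·12.059134≈3.642826
n=7: y≈3.642826, sp=4, e=sp−y≈0.357174; I≈10.498116, D=e−e_prev≈-0.502613; u=2·0.357174+1·10.498116+1/2·(-0.502613)≈10.961158; next y=1/5·3.642826+1/4·10.961158≈3.468855
n=8: y≈3.468855, sp=4, e=sp−y≈0.531145; I≈11.029262, D=e−e_prev≈0.173971; u=2·0.531145+1·11.029262+1/2·0.173971≈12.178538; next y=1/5·3.468855+1/4·12.178538≈3.738405
n=9: y≈3.738405, sp=4, e=sp−y≈0.261595; I≈11.290856, D=e−e_prev≈-0.269551; u=2·0.261595+1·11.290856+1/2·(-0.269551)≈11.679270; next y=1/5·3.738405+1/4·11.679270≈3.667499
n=10: y≈3.667499, sp=4, e=sp−y≈0.332501; I≈11.623358, D=e−e_prev≈0.070907; u=2·0.332501+1·11.623358+1/2·0.070907≈12.323814; next y=1/5·3.667499+1/4·12.323814≈3.814453
n=11: y≈3.814453, sp=3, e=sp−y≈-0.814453; I≈10.808904, D=e−e_prev≈-1.146955; u=2·(-0.814453)+1·10.808904+1/2·(-1.146955)≈8.606521; next y=1/5·3.814453+1/4·8.606521≈2.914521
n=12: y≈2.914521, sp=1, e=sp−y≈-1.914521; I≈8.894384, D=e−e_prev≈-1.100068; u=2·(-1.914521)+1·8.894384+1/2·(-1.100068)≈4.515308; next y=1/5·2.914521+1/4·4.515308≈1.711731
n=13: y≈1.711731, sp=1, e=sp−y≈-0.711731; I≈8.182652, D=e−e_prev≈1.202790; u=2·(-0.711731)+1·8.182652+1/2·1.202790≈7.360585; next y=1/5·1.711731+1/4·7.360585≈2.182492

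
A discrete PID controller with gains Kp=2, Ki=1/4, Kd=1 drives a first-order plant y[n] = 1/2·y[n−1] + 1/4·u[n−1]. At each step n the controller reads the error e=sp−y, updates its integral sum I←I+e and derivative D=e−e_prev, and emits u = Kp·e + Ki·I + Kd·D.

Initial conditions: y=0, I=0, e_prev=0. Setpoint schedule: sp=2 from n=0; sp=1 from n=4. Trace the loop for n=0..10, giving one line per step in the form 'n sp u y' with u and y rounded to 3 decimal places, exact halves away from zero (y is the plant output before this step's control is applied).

(exact arithmetic carried between steps; '≈' marks a value shown rounded to 6 d.p. or computed from one; I and e_prev carry over from the previous line; the table rounds u and y to 3 d.p., halves away from zero)
n=0: y=0, sp=2, e=sp−y=2; I=2, D=e−e_prev=2; u=2·2+1/4·2+1·2=6.5; next y=1/2·0+1/4·6.5=1.625
n=1: y=1.625, sp=2, e=sp−y=0.375; I=2.375, D=e−e_prev=-1.625; u=2·0.375+1/4·2.375+1·(-1.625)=-0.28125; next y=1/2·1.625+1/4·(-0.28125)≈0.742188
n=2: y≈0.742188, sp=2, e=sp−y≈1.257813; I≈3.632813, D=e−e_prev≈0.882813; u=2·1.257813+1/4·3.632813+1·0.882813≈4.306641; next y=1/2·0.742188+1/4·4.306641≈1.447754
n=3: y≈1.447754, sp=2, e=sp−y≈0.552246; I≈4.185059, D=e−e_prev≈-0.705566; u=2·0.552246+1/4·4.185059+1·(-0.705566)≈1.445190; next y=1/2·1.447754+1/4·1.445190≈1.085175
n=4: y≈1.085175, sp=1, e=sp−y≈-0.085175; I≈4.099884, D=e−e_prev≈-0.637421; u=2·(-0.085175)+1/4·4.099884+1·(-0.637421)≈0.217201; next y=1/2·1.085175+1/4·0.217201≈0.596888
n=5: y≈0.596888, sp=1, e=sp−y≈0.403112; I≈4.502996, D=e−e_prev≈0.488287; u=2·0.403112+1/4·4.502996+1·0.488287≈2.420261; next y=1/2·0.596888+1/4·2.420261≈0.903509
n=6: y≈0.903509, sp=1, e=sp−y≈0.096491; I≈4.599487, D=e−e_prev≈-0.306621; u=2·0.096491+1/4·4.599487+1·(-0.306621)≈1.036232; next y=1/2·0.903509+1/4·1.036232≈0.710813
n=7: y≈0.710813, sp=1, e=sp−y≈0.289187; I≈4.888675, D=e−e_prev≈0.192696; u=2·0.289187+1/4·4.888675+1·0.192696≈1.993240; next y=1/2·0.710813+1/4·1.993240≈0.853716
n=8: y≈0.853716, sp=1, e=sp−y≈0.146284; I≈5.034959, D=e−e_prev≈-0.142904; u=2·0.146284+1/4·5.034959+1·(-0.142904)≈1.408403; next y=1/2·0.853716+1/4·1.408403≈0.778959
n=9: y≈0.778959, sp=1, e=sp−y≈0.221041; I≈5.256000, D=e−e_prev≈0.074757; u=2·0.221041+1/4·5.256000+1·0.074757≈1.830839; next y=1/2·0.778959+1/4·1.830839≈0.847189
n=10: y≈0.847189, sp=1, e=sp−y≈0.152811; I≈5.408810, D=e−e_prev≈-0.068230; u=2·0.152811+1/4·5.408810+1·(-0.068230)≈1.589594; next y=1/2·0.847189+1/4·1.589594≈0.820993

0 2 6.500 0.000
1 2 -0.281 1.625
2 2 4.307 0.742
3 2 1.445 1.448
4 1 0.217 1.085
5 1 2.420 0.597
6 1 1.036 0.904
7 1 1.993 0.711
8 1 1.408 0.854
9 1 1.831 0.779
10 1 1.590 0.847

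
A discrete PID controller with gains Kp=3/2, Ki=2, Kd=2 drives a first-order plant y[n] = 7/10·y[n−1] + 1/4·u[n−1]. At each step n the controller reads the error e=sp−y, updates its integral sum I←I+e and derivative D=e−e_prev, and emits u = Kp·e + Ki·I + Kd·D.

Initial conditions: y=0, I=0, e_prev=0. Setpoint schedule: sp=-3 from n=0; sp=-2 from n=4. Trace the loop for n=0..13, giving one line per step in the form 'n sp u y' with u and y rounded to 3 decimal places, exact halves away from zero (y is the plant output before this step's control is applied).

(exact arithmetic carried between steps; '≈' marks a value shown rounded to 6 d.p. or computed from one; I and e_prev carry over from the previous line; the table rounds u and y to 3 d.p., halves away from zero)
n=0: y=0, sp=-3, e=sp−y=-3; I=-3, D=e−e_prev=-3; u=3/2·(-3)+2·(-3)+2·(-3)=-16.5; next y=7/10·0+1/4·(-16.5)=-4.125
n=1: y=-4.125, sp=-3, e=sp−y=1.125; I=-1.875, D=e−e_prev=4.125; u=3/2·1.125+2·(-1.875)+2·4.125=6.1875; next y=7/10·(-4.125)+1/4·6.1875=-1.340625
n=2: y=-1.340625, sp=-3, e=sp−y=-1.659375; I=-3.534375, D=e−e_prev=-2.784375; u=3/2·(-1.659375)+2·(-3.534375)+2·(-2.784375)≈-15.126563; next y=7/10·(-1.340625)+1/4·(-15.126563)≈-4.720078
n=3: y≈-4.720078, sp=-3, e=sp−y≈1.720078; I≈-1.814297, D=e−e_prev≈3.379453; u=3/2·1.720078+2·(-1.814297)+2·3.379453≈5.710430; next y=7/10·(-4.720078)+1/4·5.710430≈-1.876447
n=4: y≈-1.876447, sp=-2, e=sp−y≈-0.123553; I≈-1.937850, D=e−e_prev≈-1.843631; u=3/2·(-0.123553)+2·(-1.937850)+2·(-1.843631)≈-7.748290; next y=7/10·(-1.876447)+1/4·(-7.748290)≈-3.250586
n=5: y≈-3.250586, sp=-2, e=sp−y≈1.250586; I≈-0.687264, D=e−e_prev≈1.374138; u=3/2·1.250586+2·(-0.687264)+2·1.374138≈3.249627; next y=7/10·(-3.250586)+1/4·3.249627≈-1.463003
n=6: y≈-1.463003, sp=-2, e=sp−y≈-0.536997; I≈-1.224261, D=e−e_prev≈-1.787582; u=3/2·(-0.536997)+2·(-1.224261)+2·(-1.787582)≈-6.829182; next y=7/10·(-1.463003)+1/4·(-6.829182)≈-2.731398
n=7: y≈-2.731398, sp=-2, e=sp−y≈0.731398; I≈-0.492863, D=e−e_prev≈1.268395; u=3/2·0.731398+2·(-0.492863)+2·1.268395≈2.648159; next y=7/10·(-2.731398)+1/4·2.648159≈-1.249939
n=8: y≈-1.249939, sp=-2, e=sp−y≈-0.750061; I≈-1.242925, D=e−e_prev≈-1.481459; u=3/2·(-0.750061)+2·(-1.242925)+2·(-1.481459)≈-6.573860; next y=7/10·(-1.249939)+1/4·(-6.573860)≈-2.518422
n=9: y≈-2.518422, sp=-2, e=sp−y≈0.518422; I≈-0.724503, D=e−e_prev≈1.268483; u=3/2·0.518422+2·(-0.724503)+2·1.268483≈1.865594; next y=7/10·(-2.518422)+1/4·1.865594≈-1.296497
n=10: y≈-1.296497, sp=-2, e=sp−y≈-0.703503; I≈-1.428006, D=e−e_prev≈-1.221925; u=3/2·(-0.703503)+2·(-1.428006)+2·(-1.221925)≈-6.355117; next y=7/10·(-1.296497)+1/4·(-6.355117)≈-2.496327
n=11: y≈-2.496327, sp=-2, e=sp−y≈0.496327; I≈-0.931679, D=e−e_prev≈1.199830; u=3/2·0.496327+2·(-0.931679)+2·1.199830≈1.280793; next y=7/10·(-2.496327)+1/4·1.280793≈-1.427231
n=12: y≈-1.427231, sp=-2, e=sp−y≈-0.572769; I≈-1.504448, D=e−e_prev≈-1.069096; u=3/2·(-0.572769)+2·(-1.504448)+2·(-1.069096)≈-6.006243; next y=7/10·(-1.427231)+1/4·(-6.006243)≈-2.500622
n=13: y≈-2.500622, sp=-2, e=sp−y≈0.500622; I≈-1.003826, D=e−e_prev≈1.073392; u=3/2·0.500622+2·(-1.003826)+2·1.073392≈0.890064; next y=7/10·(-2.500622)+1/4·0.890064≈-1.527919

0 -3 -16.500 0.000
1 -3 6.188 -4.125
2 -3 -15.127 -1.341
3 -3 5.710 -4.720
4 -2 -7.748 -1.876
5 -2 3.250 -3.251
6 -2 -6.829 -1.463
7 -2 2.648 -2.731
8 -2 -6.574 -1.250
9 -2 1.866 -2.518
10 -2 -6.355 -1.296
11 -2 1.281 -2.496
12 -2 -6.006 -1.427
13 -2 0.890 -2.501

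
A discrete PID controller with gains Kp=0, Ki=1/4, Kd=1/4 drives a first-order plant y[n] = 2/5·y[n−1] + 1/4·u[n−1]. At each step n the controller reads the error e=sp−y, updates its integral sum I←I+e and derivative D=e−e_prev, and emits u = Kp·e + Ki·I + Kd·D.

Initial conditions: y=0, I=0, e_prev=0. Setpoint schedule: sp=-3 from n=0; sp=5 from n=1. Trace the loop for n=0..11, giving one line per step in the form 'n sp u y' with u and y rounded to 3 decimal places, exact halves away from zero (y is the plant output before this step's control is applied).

0 -3 -1.500 0.000
1 5 2.688 -0.375
2 5 1.489 0.522
3 5 2.803 0.581
4 5 3.747 0.933
5 5 4.663 1.310
6 5 5.490 1.690
7 5 6.233 2.048
8 5 6.896 2.378
9 5 7.485 2.675
10 5 8.008 2.941
11 5 8.470 3.178

(exact arithmetic carried between steps; '≈' marks a value shown rounded to 6 d.p. or computed from one; I and e_prev carry over from the previous line; the table rounds u and y to 3 d.p., halves away from zero)
n=0: y=0, sp=-3, e=sp−y=-3; I=-3, D=e−e_prev=-3; u=0·(-3)+1/4·(-3)+1/4·(-3)=-1.5; next y=2/5·0+1/4·(-1.5)=-0.375
n=1: y=-0.375, sp=5, e=sp−y=5.375; I=2.375, D=e−e_prev=8.375; u=0·5.375+1/4·2.375+1/4·8.375=2.6875; next y=2/5·(-0.375)+1/4·2.6875=0.521875
n=2: y=0.521875, sp=5, e=sp−y=4.478125; I=6.853125, D=e−e_prev=-0.896875; u=0·4.478125+1/4·6.853125+1/4·(-0.896875)≈1.489063; next y=2/5·0.521875+1/4·1.489063≈0.581016
n=3: y≈0.581016, sp=5, e=sp−y≈4.418984; I≈11.272109, D=e−e_prev≈-0.059141; u=0·4.418984+1/4·11.272109+1/4·(-0.059141)≈2.803242; next y=2/5·0.581016+1/4·2.803242≈0.933217
n=4: y≈0.933217, sp=5, e=sp−y≈4.066783; I≈15.338893, D=e−e_prev≈-0.352201; u=0·4.066783+1/4·15.338893+1/4·(-0.352201)≈3.746673; next y=2/5·0.933217+1/4·3.746673≈1.309955
n=5: y≈1.309955, sp=5, e=sp−y≈3.690045; I≈19.028938, D=e−e_prev≈-0.376738; u=0·3.690045+1/4·19.028938+1/4·(-0.376738)≈4.663050; next y=2/5·1.309955+1/4·4.663050≈1.689744
n=6: y≈1.689744, sp=5, e=sp−y≈3.310256; I≈22.339193, D=e−e_prev≈-0.379790; u=0·3.310256+1/4·22.339193+1/4·(-0.379790)≈5.489851; next y=2/5·1.689744+1/4·5.489851≈2.048361
n=7: y≈2.048361, sp=5, e=sp−y≈2.951639; I≈25.290833, D=e−e_prev≈-0.358616; u=0·2.951639+1/4·25.290833+1/4·(-0.358616)≈6.233054; next y=2/5·2.048361+1/4·6.233054≈2.377608
n=8: y≈2.377608, sp=5, e=sp−y≈2.622392; I≈27.913225, D=e−e_prev≈-0.329247; u=0·2.622392+1/4·27.913225+1/4·(-0.329247)≈6.895994; next y=2/5·2.377608+1/4·6.895994≈2.675042
n=9: y≈2.675042, sp=5, e=sp−y≈2.324958; I≈30.238183, D=e−e_prev≈-0.297434; u=0·2.324958+1/4·30.238183+1/4·(-0.297434)≈7.485187; next y=2/5·2.675042+1/4·7.485187≈2.941314
n=10: y≈2.941314, sp=5, e=sp−y≈2.058686; I≈32.296870, D=e−e_prev≈-0.266272; u=0·2.058686+1/4·32.296870+1/4·(-0.266272)≈8.007649; next y=2/5·2.941314+1/4·8.007649≈3.178438
n=11: y≈3.178438, sp=5, e=sp−y≈1.821562; I≈34.118432, D=e−e_prev≈-0.237124; u=0·1.821562+1/4·34.118432+1/4·(-0.237124)≈8.470327; next y=2/5·3.178438+1/4·8.470327≈3.388957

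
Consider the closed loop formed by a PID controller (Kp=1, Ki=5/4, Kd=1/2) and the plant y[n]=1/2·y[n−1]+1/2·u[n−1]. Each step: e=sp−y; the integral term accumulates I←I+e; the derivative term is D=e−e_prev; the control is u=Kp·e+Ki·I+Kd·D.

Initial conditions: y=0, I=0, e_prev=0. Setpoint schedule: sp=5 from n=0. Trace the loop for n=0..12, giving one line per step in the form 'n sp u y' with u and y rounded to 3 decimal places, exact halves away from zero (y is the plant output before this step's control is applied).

(exact arithmetic carried between steps; '≈' marks a value shown rounded to 6 d.p. or computed from one; I and e_prev carry over from the previous line; the table rounds u and y to 3 d.p., halves away from zero)
n=0: y=0, sp=5, e=sp−y=5; I=5, D=e−e_prev=5; u=1·5+5/4·5+1/2·5=13.75; next y=1/2·0+1/2·13.75=6.875
n=1: y=6.875, sp=5, e=sp−y=-1.875; I=3.125, D=e−e_prev=-6.875; u=1·(-1.875)+5/4·3.125+1/2·(-6.875)=-1.40625; next y=1/2·6.875+1/2·(-1.40625)=2.734375
n=2: y=2.734375, sp=5, e=sp−y=2.265625; I=5.390625, D=e−e_prev=4.140625; u=1·2.265625+5/4·5.390625+1/2·4.140625≈11.074219; next y=1/2·2.734375+1/2·11.074219≈6.904297
n=3: y≈6.904297, sp=5, e=sp−y≈-1.904297; I≈3.486328, D=e−e_prev≈-4.169922; u=1·(-1.904297)+5/4·3.486328+1/2·(-4.169922)≈0.368652; next y=1/2·6.904297+1/2·0.368652≈3.636475
n=4: y≈3.636475, sp=5, e=sp−y≈1.363525; I≈4.849854, D=e−e_prev≈3.267822; u=1·1.363525+5/4·4.849854+1/2·3.267822≈9.059753; next y=1/2·3.636475+1/2·9.059753≈6.348114
n=5: y≈6.348114, sp=5, e=sp−y≈-1.348114; I≈3.501740, D=e−e_prev≈-2.711639; u=1·(-1.348114)+5/4·3.501740+1/2·(-2.711639)≈1.673241; next y=1/2·6.348114+1/2·1.673241≈4.010677
n=6: y≈4.010677, sp=5, e=sp−y≈0.989323; I≈4.491062, D=e−e_prev≈2.337437; u=1·0.989323+5/4·4.491062+1/2·2.337437≈7.771869; next y=1/2·4.010677+1/2·7.771869≈5.891273
n=7: y≈5.891273, sp=5, e=sp−y≈-0.891273; I≈3.599789, D=e−e_prev≈-1.880596; u=1·(-0.891273)+5/4·3.599789+1/2·(-1.880596)≈2.668166; next y=1/2·5.891273+1/2·2.668166≈4.279719
n=8: y≈4.279719, sp=5, e=sp−y≈0.720281; I≈4.320070, D=e−e_prev≈1.611554; u=1·0.720281+5/4·4.320070+1/2·1.611554≈6.926145; next y=1/2·4.279719+1/2·6.926145≈5.602932
n=9: y≈5.602932, sp=5, e=sp−y≈-0.602932; I≈3.717138, D=e−e_prev≈-1.323213; u=1·(-0.602932)+5/4·3.717138+1/2·(-1.323213)≈3.381884; next y=1/2·5.602932+1/2·3.381884≈4.492408
n=10: y≈4.492408, sp=5, e=sp−y≈0.507592; I≈4.224730, D=e−e_prev≈1.110524; u=1·0.507592+5/4·4.224730+1/2·1.110524≈6.343767; next y=1/2·4.492408+1/2·6.343767≈5.418087
n=11: y≈5.418087, sp=5, e=sp−y≈-0.418087; I≈3.806643, D=e−e_prev≈-0.925679; u=1·(-0.418087)+5/4·3.806643+1/2·(-0.925679)≈3.877376; next y=1/2·5.418087+1/2·3.877376≈4.647732
n=12: y≈4.647732, sp=5, e=sp−y≈0.352268; I≈4.158911, D=e−e_prev≈0.770355; u=1·0.352268+5/4·4.158911+1/2·0.770355≈5.936084; next y=1/2·4.647732+1/2·5.936084≈5.291908

0 5 13.750 0.000
1 5 -1.406 6.875
2 5 11.074 2.734
3 5 0.369 6.904
4 5 9.060 3.636
5 5 1.673 6.348
6 5 7.772 4.011
7 5 2.668 5.891
8 5 6.926 4.280
9 5 3.382 5.603
10 5 6.344 4.492
11 5 3.877 5.418
12 5 5.936 4.648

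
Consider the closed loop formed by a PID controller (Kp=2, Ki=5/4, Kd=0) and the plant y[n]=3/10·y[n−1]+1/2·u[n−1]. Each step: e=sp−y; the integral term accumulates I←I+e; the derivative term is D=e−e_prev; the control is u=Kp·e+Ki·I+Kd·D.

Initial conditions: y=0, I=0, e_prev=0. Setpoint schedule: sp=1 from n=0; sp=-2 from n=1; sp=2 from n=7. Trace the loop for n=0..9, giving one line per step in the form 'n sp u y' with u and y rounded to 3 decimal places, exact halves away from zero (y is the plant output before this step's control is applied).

(exact arithmetic carried between steps; '≈' marks a value shown rounded to 6 d.p. or computed from one; I and e_prev carry over from the previous line; the table rounds u and y to 3 d.p., halves away from zero)
n=0: y=0, sp=1, e=sp−y=1; I=1, D=e−e_prev=1; u=2·1+5/4·1+0·1=3.25; next y=3/10·0+1/2·3.25=1.625
n=1: y=1.625, sp=-2, e=sp−y=-3.625; I=-2.625, D=e−e_prev=-4.625; u=2·(-3.625)+5/4·(-2.625)+0·(-4.625)=-10.53125; next y=3/10·1.625+1/2·(-10.53125)=-4.778125
n=2: y=-4.778125, sp=-2, e=sp−y=2.778125; I=0.153125, D=e−e_prev=6.403125; u=2·2.778125+5/4·0.153125+0·6.403125≈5.747656; next y=3/10·(-4.778125)+1/2·5.747656≈1.440391
n=3: y≈1.440391, sp=-2, e=sp−y≈-3.440391; I≈-3.287266, D=e−e_prev≈-6.218516; u=2·(-3.440391)+5/4·(-3.287266)+0·(-6.218516)≈-10.989863; next y=3/10·1.440391+1/2·(-10.989863)≈-5.062814
n=4: y≈-5.062814, sp=-2, e=sp−y≈3.062814; I≈-0.224451, D=e−e_prev≈6.503205; u=2·3.062814+5/4·(-0.224451)+0·6.503205≈5.845065; next y=3/10·(-5.062814)+1/2·5.845065≈1.403688
n=5: y≈1.403688, sp=-2, e=sp−y≈-3.403688; I≈-3.628139, D=e−e_prev≈-6.466503; u=2·(-3.403688)+5/4·(-3.628139)+0·(-6.466503)≈-11.342550; next y=3/10·1.403688+1/2·(-11.342550)≈-5.250169
n=6: y≈-5.250169, sp=-2, e=sp−y≈3.250169; I≈-0.377971, D=e−e_prev≈6.653857; u=2·3.250169+5/4·(-0.377971)+0·6.653857≈6.027874; next y=3/10·(-5.250169)+1/2·6.027874≈1.438887
n=7: y≈1.438887, sp=2, e=sp−y≈0.561113; I≈0.183143, D=e−e_prev≈-2.689055; u=2·0.561113+5/4·0.183143+0·(-2.689055)≈1.351156; next y=3/10·1.438887+1/2·1.351156≈1.107244
n=8: y≈1.107244, sp=2, e=sp−y≈0.892756; I≈1.075899, D=e−e_prev≈0.331643; u=2·0.892756+5/4·1.075899+0·0.331643≈3.130386; next y=3/10·1.107244+1/2·3.130386≈1.897366
n=9: y≈1.897366, sp=2, e=sp−y≈0.102634; I≈1.178533, D=e−e_prev≈-0.790123; u=2·0.102634+5/4·1.178533+0·(-0.790123)≈1.678433; next y=3/10·1.897366+1/2·1.678433≈1.408427

0 1 3.250 0.000
1 -2 -10.531 1.625
2 -2 5.748 -4.778
3 -2 -10.990 1.440
4 -2 5.845 -5.063
5 -2 -11.343 1.404
6 -2 6.028 -5.250
7 2 1.351 1.439
8 2 3.130 1.107
9 2 1.678 1.897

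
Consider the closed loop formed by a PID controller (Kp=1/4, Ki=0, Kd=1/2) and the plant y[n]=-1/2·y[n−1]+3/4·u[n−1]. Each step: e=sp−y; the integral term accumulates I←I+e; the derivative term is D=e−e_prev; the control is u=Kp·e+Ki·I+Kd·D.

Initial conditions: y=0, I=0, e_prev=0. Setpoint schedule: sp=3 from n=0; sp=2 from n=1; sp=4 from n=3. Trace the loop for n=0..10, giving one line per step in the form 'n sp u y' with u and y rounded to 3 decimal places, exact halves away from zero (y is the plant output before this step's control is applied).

(exact arithmetic carried between steps; '≈' marks a value shown rounded to 6 d.p. or computed from one; I and e_prev carry over from the previous line; the table rounds u and y to 3 d.p., halves away from zero)
n=0: y=0, sp=3, e=sp−y=3; I=3, D=e−e_prev=3; u=1/4·3+0·3+1/2·3=2.25; next y=-1/2·0+3/4·2.25=1.6875
n=1: y=1.6875, sp=2, e=sp−y=0.3125; I=3.3125, D=e−e_prev=-2.6875; u=1/4·0.3125+0·3.3125+1/2·(-2.6875)=-1.265625; next y=-1/2·1.6875+3/4·(-1.265625)≈-1.792969
n=2: y≈-1.792969, sp=2, e=sp−y≈3.792969; I≈7.105469, D=e−e_prev≈3.480469; u=1/4·3.792969+0·7.105469+1/2·3.480469≈2.688477; next y=-1/2·(-1.792969)+3/4·2.688477≈2.912842
n=3: y≈2.912842, sp=4, e=sp−y≈1.087158; I≈8.192627, D=e−e_prev≈-2.705811; u=1/4·1.087158+0·8.192627+1/2·(-2.705811)≈-1.081116; next y=-1/2·2.912842+3/4·(-1.081116)≈-2.267258
n=4: y≈-2.267258, sp=4, e=sp−y≈6.267258; I≈14.459885, D=e−e_prev≈5.180099; u=1/4·6.267258+0·14.459885+1/2·5.180099≈4.156864; next y=-1/2·(-2.267258)+3/4·4.156864≈4.251277
n=5: y≈4.251277, sp=4, e=sp−y≈-0.251277; I≈14.208608, D=e−e_prev≈-6.518535; u=1/4·(-0.251277)+0·14.208608+1/2·(-6.518535)≈-3.322087; next y=-1/2·4.251277+3/4·(-3.322087)≈-4.617203
n=6: y≈-4.617203, sp=4, e=sp−y≈8.617203; I≈22.825811, D=e−e_prev≈8.868480; u=1/4·8.617203+0·22.825811+1/2·8.868480≈6.588541; next y=-1/2·(-4.617203)+3/4·6.588541≈7.250007
n=7: y≈7.250007, sp=4, e=sp−y≈-3.250007; I≈19.575804, D=e−e_prev≈-11.867211; u=1/4·(-3.250007)+0·19.575804+1/2·(-11.867211)≈-6.746107; next y=-1/2·7.250007+3/4·(-6.746107)≈-8.684584
n=8: y≈-8.684584, sp=4, e=sp−y≈12.684584; I≈32.260388, D=e−e_prev≈15.934592; u=1/4·12.684584+0·32.260388+1/2·15.934592≈11.138442; next y=-1/2·(-8.684584)+3/4·11.138442≈12.696124
n=9: y≈12.696124, sp=4, e=sp−y≈-8.696124; I≈23.564264, D=e−e_prev≈-21.380708; u=1/4·(-8.696124)+0·23.564264+1/2·(-21.380708)≈-12.864385; next y=-1/2·12.696124+3/4·(-12.864385)≈-15.996350
n=10: y≈-15.996350, sp=4, e=sp−y≈19.996350; I≈43.560615, D=e−e_prev≈28.692474; u=1/4·19.996350+0·43.560615+1/2·28.692474≈19.345325; next y=-1/2·(-15.996350)+3/4·19.345325≈22.507169

0 3 2.250 0.000
1 2 -1.266 1.688
2 2 2.688 -1.793
3 4 -1.081 2.913
4 4 4.157 -2.267
5 4 -3.322 4.251
6 4 6.589 -4.617
7 4 -6.746 7.250
8 4 11.138 -8.685
9 4 -12.864 12.696
10 4 19.345 -15.996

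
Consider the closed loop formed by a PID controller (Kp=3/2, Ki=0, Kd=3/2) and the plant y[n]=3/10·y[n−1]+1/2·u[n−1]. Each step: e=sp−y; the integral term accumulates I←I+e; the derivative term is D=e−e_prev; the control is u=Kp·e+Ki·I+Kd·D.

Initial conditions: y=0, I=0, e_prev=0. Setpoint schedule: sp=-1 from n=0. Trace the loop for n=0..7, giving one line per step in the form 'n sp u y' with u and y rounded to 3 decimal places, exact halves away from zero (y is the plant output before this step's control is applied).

(exact arithmetic carried between steps; '≈' marks a value shown rounded to 6 d.p. or computed from one; I and e_prev carry over from the previous line; the table rounds u and y to 3 d.p., halves away from zero)
n=0: y=0, sp=-1, e=sp−y=-1; I=-1, D=e−e_prev=-1; u=3/2·(-1)+0·(-1)+3/2·(-1)=-3; next y=3/10·0+1/2·(-3)=-1.5
n=1: y=-1.5, sp=-1, e=sp−y=0.5; I=-0.5, D=e−e_prev=1.5; u=3/2·0.5+0·(-0.5)+3/2·1.5=3; next y=3/10·(-1.5)+1/2·3=1.05
n=2: y=1.05, sp=-1, e=sp−y=-2.05; I=-2.55, D=e−e_prev=-2.55; u=3/2·(-2.05)+0·(-2.55)+3/2·(-2.55)=-6.9; next y=3/10·1.05+1/2·(-6.9)=-3.135
n=3: y=-3.135, sp=-1, e=sp−y=2.135; I=-0.415, D=e−e_prev=4.185; u=3/2·2.135+0·(-0.415)+3/2·4.185=9.48; next y=3/10·(-3.135)+1/2·9.48=3.7995
n=4: y=3.7995, sp=-1, e=sp−y=-4.7995; I=-5.2145, D=e−e_prev=-6.9345; u=3/2·(-4.7995)+0·(-5.2145)+3/2·(-6.9345)=-17.601; next y=3/10·3.7995+1/2·(-17.601)=-7.66065
n=5: y=-7.66065, sp=-1, e=sp−y=6.66065; I=1.44615, D=e−e_prev=11.46015; u=3/2·6.66065+0·1.44615+3/2·11.46015=27.1812; next y=3/10·(-7.66065)+1/2·27.1812=11.292405
n=6: y=11.292405, sp=-1, e=sp−y=-12.292405; I=-10.846255, D=e−e_prev=-18.953055; u=3/2·(-12.292405)+0·(-10.846255)+3/2·(-18.953055)=-46.86819; next y=3/10·11.292405+1/2·(-46.86819)≈-20.046374
n=7: y≈-20.046374, sp=-1, e=sp−y≈19.046374; I≈8.200119, D=e−e_prev≈31.338779; u=3/2·19.046374+0·8.200119+3/2·31.338779≈75.577728; next y=3/10·(-20.046374)+1/2·75.577728≈31.774952

0 -1 -3.000 0.000
1 -1 3.000 -1.500
2 -1 -6.900 1.050
3 -1 9.480 -3.135
4 -1 -17.601 3.800
5 -1 27.181 -7.661
6 -1 -46.868 11.292
7 -1 75.578 -20.046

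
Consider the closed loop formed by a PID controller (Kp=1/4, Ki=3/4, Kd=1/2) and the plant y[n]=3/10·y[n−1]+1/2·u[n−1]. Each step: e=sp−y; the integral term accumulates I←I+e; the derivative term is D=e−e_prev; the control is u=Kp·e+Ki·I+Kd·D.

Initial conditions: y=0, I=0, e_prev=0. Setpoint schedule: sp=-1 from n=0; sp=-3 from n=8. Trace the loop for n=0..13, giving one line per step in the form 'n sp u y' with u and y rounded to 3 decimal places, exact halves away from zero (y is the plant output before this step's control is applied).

0 -1 -1.500 0.000
1 -1 -0.625 -0.750
2 -1 -1.506 -0.538
3 -1 -1.182 -0.914
4 -1 -1.508 -0.865
5 -1 -1.362 -1.014
6 -1 -1.469 -0.985
7 -1 -1.398 -1.030
8 -3 -4.431 -1.008
9 -3 -2.649 -2.518
10 -3 -4.423 -2.080
11 -3 -3.761 -2.835
12 -3 -4.418 -2.731
13 -3 -4.122 -3.028

(exact arithmetic carried between steps; '≈' marks a value shown rounded to 6 d.p. or computed from one; I and e_prev carry over from the previous line; the table rounds u and y to 3 d.p., halves away from zero)
n=0: y=0, sp=-1, e=sp−y=-1; I=-1, D=e−e_prev=-1; u=1/4·(-1)+3/4·(-1)+1/2·(-1)=-1.5; next y=3/10·0+1/2·(-1.5)=-0.75
n=1: y=-0.75, sp=-1, e=sp−y=-0.25; I=-1.25, D=e−e_prev=0.75; u=1/4·(-0.25)+3/4·(-1.25)+1/2·0.75=-0.625; next y=3/10·(-0.75)+1/2·(-0.625)=-0.5375
n=2: y=-0.5375, sp=-1, e=sp−y=-0.4625; I=-1.7125, D=e−e_prev=-0.2125; u=1/4·(-0.4625)+3/4·(-1.7125)+1/2·(-0.2125)=-1.50625; next y=3/10·(-0.5375)+1/2·(-1.50625)=-0.914375
n=3: y=-0.914375, sp=-1, e=sp−y=-0.085625; I=-1.798125, D=e−e_prev=0.376875; u=1/4·(-0.085625)+3/4·(-1.798125)+1/2·0.376875≈-1.181563; next y=3/10·(-0.914375)+1/2·(-1.181563)≈-0.865094
n=4: y≈-0.865094, sp=-1, e=sp−y≈-0.134906; I≈-1.933031, D=e−e_prev≈-0.049281; u=1/4·(-0.134906)+3/4·(-1.933031)+1/2·(-0.049281)≈-1.508141; next y=3/10·(-0.865094)+1/2·(-1.508141)≈-1.013598
n=5: y≈-1.013598, sp=-1, e=sp−y≈0.013598; I≈-1.919433, D=e−e_prev≈0.148505; u=1/4·0.013598+3/4·(-1.919433)+1/2·0.148505≈-1.361923; next y=3/10·(-1.013598)+1/2·(-1.361923)≈-0.985041
n=6: y≈-0.985041, sp=-1, e=sp−y≈-0.014959; I≈-1.934392, D=e−e_prev≈-0.028558; u=1/4·(-0.014959)+3/4·(-1.934392)+1/2·(-0.028558)≈-1.468813; next y=3/10·(-0.985041)+1/2·(-1.468813)≈-1.029919
n=7: y≈-1.029919, sp=-1, e=sp−y≈0.029919; I≈-1.904473, D=e−e_prev≈0.044878; u=1/4·0.029919+3/4·(-1.904473)+1/2·0.044878≈-1.398437; next y=3/10·(-1.029919)+1/2·(-1.398437)≈-1.008194
n=8: y≈-1.008194, sp=-3, e=sp−y≈-1.991806; I≈-3.896280, D=e−e_prev≈-2.021725; u=1/4·(-1.991806)+3/4·(-3.896280)+1/2·(-2.021725)≈-4.431024; next y=3/10·(-1.008194)+1/2·(-4.431024)≈-2.517970
n=9: y≈-2.517970, sp=-3, e=sp−y≈-0.482030; I≈-4.378310, D=e−e_prev≈1.509776; u=1/4·(-0.482030)+3/4·(-4.378310)+1/2·1.509776≈-2.649352; next y=3/10·(-2.517970)+1/2·(-2.649352)≈-2.080067
n=10: y≈-2.080067, sp=-3, e=sp−y≈-0.919933; I≈-5.298243, D=e−e_prev≈-0.437903; u=1/4·(-0.919933)+3/4·(-5.298243)+1/2·(-0.437903)≈-4.422617; next y=3/10·(-2.080067)+1/2·(-4.422617)≈-2.835329
n=11: y≈-2.835329, sp=-3, e=sp−y≈-0.164671; I≈-5.462914, D=e−e_prev≈0.755262; u=1/4·(-0.164671)+3/4·(-5.462914)+1/2·0.755262≈-3.760723; next y=3/10·(-2.835329)+1/2·(-3.760723)≈-2.730960
n=12: y≈-2.730960, sp=-3, e=sp−y≈-0.269040; I≈-5.731954, D=e−e_prev≈-0.104369; u=1/4·(-0.269040)+3/4·(-5.731954)+1/2·(-0.104369)≈-4.418410; next y=3/10·(-2.730960)+1/2·(-4.418410)≈-3.028493
n=13: y≈-3.028493, sp=-3, e=sp−y≈0.028493; I≈-5.703461, D=e−e_prev≈0.297533; u=1/4·0.028493+3/4·(-5.703461)+1/2·0.297533≈-4.121706; next y=3/10·(-3.028493)+1/2·(-4.121706)≈-2.969401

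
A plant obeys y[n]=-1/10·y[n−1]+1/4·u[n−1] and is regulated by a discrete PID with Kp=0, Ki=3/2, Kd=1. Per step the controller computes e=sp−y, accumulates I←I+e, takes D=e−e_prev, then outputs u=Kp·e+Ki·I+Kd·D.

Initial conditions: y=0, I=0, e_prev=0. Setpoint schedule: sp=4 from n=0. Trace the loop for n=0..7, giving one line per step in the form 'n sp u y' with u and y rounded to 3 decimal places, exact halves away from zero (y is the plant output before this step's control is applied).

(exact arithmetic carried between steps; '≈' marks a value shown rounded to 6 d.p. or computed from one; I and e_prev carry over from the previous line; the table rounds u and y to 3 d.p., halves away from zero)
n=0: y=0, sp=4, e=sp−y=4; I=4, D=e−e_prev=4; u=0·4+3/2·4+1·4=10; next y=-1/10·0+1/4·10=2.5
n=1: y=2.5, sp=4, e=sp−y=1.5; I=5.5, D=e−e_prev=-2.5; u=0·1.5+3/2·5.5+1·(-2.5)=5.75; next y=-1/10·2.5+1/4·5.75=1.1875
n=2: y=1.1875, sp=4, e=sp−y=2.8125; I=8.3125, D=e−e_prev=1.3125; u=0·2.8125+3/2·8.3125+1·1.3125=13.78125; next y=-1/10·1.1875+1/4·13.78125≈3.326563
n=3: y≈3.326563, sp=4, e=sp−y≈0.673438; I≈8.985938, D=e−e_prev≈-2.139063; u=0·0.673438+3/2·8.985938+1·(-2.139063)≈11.339844; next y=-1/10·3.326563+1/4·11.339844≈2.502305
n=4: y≈2.502305, sp=4, e=sp−y≈1.497695; I≈10.483633, D=e−e_prev≈0.824258; u=0·1.497695+3/2·10.483633+1·0.824258≈16.549707; next y=-1/10·2.502305+1/4·16.549707≈3.887196
n=5: y≈3.887196, sp=4, e=sp−y≈0.112804; I≈10.596437, D=e−e_prev≈-1.384892; u=0·0.112804+3/2·10.596437+1·(-1.384892)≈14.509763; next y=-1/10·3.887196+1/4·14.509763≈3.238721
n=6: y≈3.238721, sp=4, e=sp−y≈0.761279; I≈11.357715, D=e−e_prev≈0.648475; u=0·0.761279+3/2·11.357715+1·0.648475≈17.685048; next y=-1/10·3.238721+1/4·17.685048≈4.097390
n=7: y≈4.097390, sp=4, e=sp−y≈-0.097390; I≈11.260325, D=e−e_prev≈-0.858669; u=0·(-0.097390)+3/2·11.260325+1·(-0.858669)≈16.031819; next y=-1/10·4.097390+1/4·16.031819≈3.598216

0 4 10.000 0.000
1 4 5.750 2.500
2 4 13.781 1.188
3 4 11.340 3.327
4 4 16.550 2.502
5 4 14.510 3.887
6 4 17.685 3.239
7 4 16.032 4.097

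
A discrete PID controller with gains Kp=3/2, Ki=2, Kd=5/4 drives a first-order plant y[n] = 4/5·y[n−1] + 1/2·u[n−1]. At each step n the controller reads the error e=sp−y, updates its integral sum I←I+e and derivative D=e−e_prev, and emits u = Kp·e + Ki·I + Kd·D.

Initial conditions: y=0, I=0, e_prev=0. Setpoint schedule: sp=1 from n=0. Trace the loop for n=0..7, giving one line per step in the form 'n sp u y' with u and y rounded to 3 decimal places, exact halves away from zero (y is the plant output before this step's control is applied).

(exact arithmetic carried between steps; '≈' marks a value shown rounded to 6 d.p. or computed from one; I and e_prev carry over from the previous line; the table rounds u and y to 3 d.p., halves away from zero)
n=0: y=0, sp=1, e=sp−y=1; I=1, D=e−e_prev=1; u=3/2·1+2·1+5/4·1=4.75; next y=4/5·0+1/2·4.75=2.375
n=1: y=2.375, sp=1, e=sp−y=-1.375; I=-0.375, D=e−e_prev=-2.375; u=3/2·(-1.375)+2·(-0.375)+5/4·(-2.375)=-5.78125; next y=4/5·2.375+1/2·(-5.78125)=-0.990625
n=2: y=-0.990625, sp=1, e=sp−y=1.990625; I=1.615625, D=e−e_prev=3.365625; u=3/2·1.990625+2·1.615625+5/4·3.365625≈10.424219; next y=4/5·(-0.990625)+1/2·10.424219≈4.419609
n=3: y≈4.419609, sp=1, e=sp−y≈-3.419609; I≈-1.803984, D=e−e_prev≈-5.410234; u=3/2·(-3.419609)+2·(-1.803984)+5/4·(-5.410234)≈-15.500176; next y=4/5·4.419609+1/2·(-15.500176)≈-4.214400
n=4: y≈-4.214400, sp=1, e=sp−y≈5.214400; I≈3.410416, D=e−e_prev≈8.634010; u=3/2·5.214400+2·3.410416+5/4·8.634010≈25.434945; next y=4/5·(-4.214400)+1/2·25.434945≈9.345952
n=5: y≈9.345952, sp=1, e=sp−y≈-8.345952; I≈-4.935536, D=e−e_prev≈-13.560352; u=3/2·(-8.345952)+2·(-4.935536)+5/4·(-13.560352)≈-39.340441; next y=4/5·9.345952+1/2·(-39.340441)≈-12.193459
n=6: y≈-12.193459, sp=1, e=sp−y≈13.193459; I≈8.257923, D=e−e_prev≈21.539411; u=3/2·13.193459+2·8.257923+5/4·21.539411≈63.230297; next y=4/5·(-12.193459)+1/2·63.230297≈21.860382
n=7: y≈21.860382, sp=1, e=sp−y≈-20.860382; I≈-12.602459, D=e−e_prev≈-34.053840; u=3/2·(-20.860382)+2·(-12.602459)+5/4·(-34.053840)≈-99.062791; next y=4/5·21.860382+1/2·(-99.062791)≈-32.043090

0 1 4.750 0.000
1 1 -5.781 2.375
2 1 10.424 -0.991
3 1 -15.500 4.420
4 1 25.435 -4.214
5 1 -39.340 9.346
6 1 63.230 -12.193
7 1 -99.063 21.860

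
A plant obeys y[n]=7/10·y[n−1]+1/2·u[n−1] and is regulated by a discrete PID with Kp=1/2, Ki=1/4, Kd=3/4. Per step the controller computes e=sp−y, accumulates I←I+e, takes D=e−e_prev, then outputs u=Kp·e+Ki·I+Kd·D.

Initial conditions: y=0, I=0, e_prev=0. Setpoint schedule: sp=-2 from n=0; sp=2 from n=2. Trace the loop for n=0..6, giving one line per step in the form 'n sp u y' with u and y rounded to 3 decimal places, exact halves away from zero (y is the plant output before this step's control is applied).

(exact arithmetic carried between steps; '≈' marks a value shown rounded to 6 d.p. or computed from one; I and e_prev carry over from the previous line; the table rounds u and y to 3 d.p., halves away from zero)
n=0: y=0, sp=-2, e=sp−y=-2; I=-2, D=e−e_prev=-2; u=1/2·(-2)+1/4·(-2)+3/4·(-2)=-3; next y=7/10·0+1/2·(-3)=-1.5
n=1: y=-1.5, sp=-2, e=sp−y=-0.5; I=-2.5, D=e−e_prev=1.5; u=1/2·(-0.5)+1/4·(-2.5)+3/4·1.5=0.25; next y=7/10·(-1.5)+1/2·0.25=-0.925
n=2: y=-0.925, sp=2, e=sp−y=2.925; I=0.425, D=e−e_prev=3.425; u=1/2·2.925+1/4·0.425+3/4·3.425=4.1375; next y=7/10·(-0.925)+1/2·4.1375=1.42125
n=3: y=1.42125, sp=2, e=sp−y=0.57875; I=1.00375, D=e−e_prev=-2.34625; u=1/2·0.57875+1/4·1.00375+3/4·(-2.34625)=-1.219375; next y=7/10·1.42125+1/2·(-1.219375)≈0.385188
n=4: y≈0.385188, sp=2, e=sp−y≈1.614813; I≈2.618563, D=e−e_prev≈1.036063; u=1/2·1.614813+1/4·2.618563+3/4·1.036063≈2.239094; next y=7/10·0.385188+1/2·2.239094≈1.389178
n=5: y≈1.389178, sp=2, e=sp−y≈0.610822; I≈3.229384, D=e−e_prev≈-1.003991; u=1/2·0.610822+1/4·3.229384+3/4·(-1.003991)≈0.359764; next y=7/10·1.389178+1/2·0.359764≈1.152307
n=6: y≈1.152307, sp=2, e=sp−y≈0.847693; I≈4.077078, D=e−e_prev≈0.236871; u=1/2·0.847693+1/4·4.077078+3/4·0.236871≈1.620770; next y=7/10·1.152307+1/2·1.620770≈1.617000

0 -2 -3.000 0.000
1 -2 0.250 -1.500
2 2 4.138 -0.925
3 2 -1.219 1.421
4 2 2.239 0.385
5 2 0.360 1.389
6 2 1.621 1.152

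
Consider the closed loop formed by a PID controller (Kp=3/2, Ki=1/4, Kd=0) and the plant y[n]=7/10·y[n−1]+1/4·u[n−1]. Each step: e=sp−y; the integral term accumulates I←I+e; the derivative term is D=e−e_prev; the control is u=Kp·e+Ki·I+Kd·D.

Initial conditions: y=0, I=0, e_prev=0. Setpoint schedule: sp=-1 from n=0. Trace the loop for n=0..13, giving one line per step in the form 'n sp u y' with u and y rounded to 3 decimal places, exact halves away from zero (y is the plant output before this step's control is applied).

0 -1 -1.750 0.000
1 -1 -1.234 -0.438
2 -1 -1.065 -0.615
3 -1 -1.018 -0.697
4 -1 -1.014 -0.742
5 -1 -1.025 -0.773
6 -1 -1.039 -0.797
7 -1 -1.054 -0.818
8 -1 -1.068 -0.836
9 -1 -1.080 -0.852
10 -1 -1.092 -0.866
11 -1 -1.103 -0.880
12 -1 -1.112 -0.891
13 -1 -1.121 -0.902

(exact arithmetic carried between steps; '≈' marks a value shown rounded to 6 d.p. or computed from one; I and e_prev carry over from the previous line; the table rounds u and y to 3 d.p., halves away from zero)
n=0: y=0, sp=-1, e=sp−y=-1; I=-1, D=e−e_prev=-1; u=3/2·(-1)+1/4·(-1)+0·(-1)=-1.75; next y=7/10·0+1/4·(-1.75)=-0.4375
n=1: y=-0.4375, sp=-1, e=sp−y=-0.5625; I=-1.5625, D=e−e_prev=0.4375; u=3/2·(-0.5625)+1/4·(-1.5625)+0·0.4375=-1.234375; next y=7/10·(-0.4375)+1/4·(-1.234375)≈-0.614844
n=2: y≈-0.614844, sp=-1, e=sp−y≈-0.385156; I≈-1.947656, D=e−e_prev≈0.177344; u=3/2·(-0.385156)+1/4·(-1.947656)+0·0.177344≈-1.064648; next y=7/10·(-0.614844)+1/4·(-1.064648)≈-0.696553
n=3: y≈-0.696553, sp=-1, e=sp−y≈-0.303447; I≈-2.251104, D=e−e_prev≈0.081709; u=3/2·(-0.303447)+1/4·(-2.251104)+0·0.081709≈-1.017947; next y=7/10·(-0.696553)+1/4·(-1.017947)≈-0.742074
n=4: y≈-0.742074, sp=-1, e=sp−y≈-0.257926; I≈-2.509030, D=e−e_prev≈0.045521; u=3/2·(-0.257926)+1/4·(-2.509030)+0·0.045521≈-1.014147; next y=7/10·(-0.742074)+1/4·(-1.014147)≈-0.772988
n=5: y≈-0.772988, sp=-1, e=sp−y≈-0.227012; I≈-2.736042, D=e−e_prev≈0.030915; u=3/2·(-0.227012)+1/4·(-2.736042)+0·0.030915≈-1.024528; next y=7/10·(-0.772988)+1/4·(-1.024528)≈-0.797224
n=6: y≈-0.797224, sp=-1, e=sp−y≈-0.202776; I≈-2.938818, D=e−e_prev≈0.024236; u=3/2·(-0.202776)+1/4·(-2.938818)+0·0.024236≈-1.038869; next y=7/10·(-0.797224)+1/4·(-1.038869)≈-0.817774
n=7: y≈-0.817774, sp=-1, e=sp−y≈-0.182226; I≈-3.121044, D=e−e_prev≈0.020550; u=3/2·(-0.182226)+1/4·(-3.121044)+0·0.020550≈-1.053600; next y=7/10·(-0.817774)+1/4·(-1.053600)≈-0.835842
n=8: y≈-0.835842, sp=-1, e=sp−y≈-0.164158; I≈-3.285202, D=e−e_prev≈0.018068; u=3/2·(-0.164158)+1/4·(-3.285202)+0·0.018068≈-1.067538; next y=7/10·(-0.835842)+1/4·(-1.067538)≈-0.851974
n=9: y≈-0.851974, sp=-1, e=sp−y≈-0.148026; I≈-3.433229, D=e−e_prev≈0.016132; u=3/2·(-0.148026)+1/4·(-3.433229)+0·0.016132≈-1.080347; next y=7/10·(-0.851974)+1/4·(-1.080347)≈-0.866468
n=10: y≈-0.866468, sp=-1, e=sp−y≈-0.133532; I≈-3.566760, D=e−e_prev≈0.014495; u=3/2·(-0.133532)+1/4·(-3.566760)+0·0.014495≈-1.091988; next y=7/10·(-0.866468)+1/4·(-1.091988)≈-0.879525
n=11: y≈-0.879525, sp=-1, e=sp−y≈-0.120475; I≈-3.687236, D=e−e_prev≈0.013056; u=3/2·(-0.120475)+1/4·(-3.687236)+0·0.013056≈-1.102522; next y=7/10·(-0.879525)+1/4·(-1.102522)≈-0.891298
n=12: y≈-0.891298, sp=-1, e=sp−y≈-0.108702; I≈-3.795938, D=e−e_prev≈0.011773; u=3/2·(-0.108702)+1/4·(-3.795938)+0·0.011773≈-1.112038; next y=7/10·(-0.891298)+1/4·(-1.112038)≈-0.901918
n=13: y≈-0.901918, sp=-1, e=sp−y≈-0.098082; I≈-3.894020, D=e−e_prev≈0.010620; u=3/2·(-0.098082)+1/4·(-3.894020)+0·0.010620≈-1.120628; next y=7/10·(-0.901918)+1/4·(-1.120628)≈-0.911500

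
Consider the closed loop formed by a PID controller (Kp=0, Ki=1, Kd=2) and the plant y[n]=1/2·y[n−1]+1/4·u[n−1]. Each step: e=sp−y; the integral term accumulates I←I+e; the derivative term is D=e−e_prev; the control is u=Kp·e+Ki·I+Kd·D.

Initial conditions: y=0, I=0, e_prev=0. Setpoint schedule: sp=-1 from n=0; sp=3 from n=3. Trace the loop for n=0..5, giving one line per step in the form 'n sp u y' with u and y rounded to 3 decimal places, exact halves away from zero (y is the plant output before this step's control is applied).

(exact arithmetic carried between steps; '≈' marks a value shown rounded to 6 d.p. or computed from one; I and e_prev carry over from the previous line; the table rounds u and y to 3 d.p., halves away from zero)
n=0: y=0, sp=-1, e=sp−y=-1; I=-1, D=e−e_prev=-1; u=0·(-1)+1·(-1)+2·(-1)=-3; next y=1/2·0+1/4·(-3)=-0.75
n=1: y=-0.75, sp=-1, e=sp−y=-0.25; I=-1.25, D=e−e_prev=0.75; u=0·(-0.25)+1·(-1.25)+2·0.75=0.25; next y=1/2·(-0.75)+1/4·0.25=-0.3125
n=2: y=-0.3125, sp=-1, e=sp−y=-0.6875; I=-1.9375, D=e−e_prev=-0.4375; u=0·(-0.6875)+1·(-1.9375)+2·(-0.4375)=-2.8125; next y=1/2·(-0.3125)+1/4·(-2.8125)=-0.859375
n=3: y=-0.859375, sp=3, e=sp−y=3.859375; I=1.921875, D=e−e_prev=4.546875; u=0·3.859375+1·1.921875+2·4.546875=11.015625; next y=1/2·(-0.859375)+1/4·11.015625≈2.324219
n=4: y≈2.324219, sp=3, e=sp−y≈0.675781; I≈2.597656, D=e−e_prev≈-3.183594; u=0·0.675781+1·2.597656+2·(-3.183594)≈-3.769531; next y=1/2·2.324219+1/4·(-3.769531)≈0.219727
n=5: y≈0.219727, sp=3, e=sp−y≈2.780273; I≈5.377930, D=e−e_prev≈2.104492; u=0·2.780273+1·5.377930+2·2.104492≈9.586914; next y=1/2·0.219727+1/4·9.586914≈2.506592

0 -1 -3.000 0.000
1 -1 0.250 -0.750
2 -1 -2.813 -0.313
3 3 11.016 -0.859
4 3 -3.770 2.324
5 3 9.587 0.220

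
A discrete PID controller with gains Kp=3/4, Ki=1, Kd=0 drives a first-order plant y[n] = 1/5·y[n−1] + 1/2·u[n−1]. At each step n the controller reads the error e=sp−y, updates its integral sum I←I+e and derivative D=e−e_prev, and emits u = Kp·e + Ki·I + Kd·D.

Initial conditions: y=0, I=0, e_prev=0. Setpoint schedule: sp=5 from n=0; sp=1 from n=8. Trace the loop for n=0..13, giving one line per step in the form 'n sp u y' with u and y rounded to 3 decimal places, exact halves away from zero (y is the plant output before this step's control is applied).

(exact arithmetic carried between steps; '≈' marks a value shown rounded to 6 d.p. or computed from one; I and e_prev carry over from the previous line; the table rounds u and y to 3 d.p., halves away from zero)
n=0: y=0, sp=5, e=sp−y=5; I=5, D=e−e_prev=5; u=3/4·5+1·5+0·5=8.75; next y=1/5·0+1/2·8.75=4.375
n=1: y=4.375, sp=5, e=sp−y=0.625; I=5.625, D=e−e_prev=-4.375; u=3/4·0.625+1·5.625+0·(-4.375)=6.09375; next y=1/5·4.375+1/2·6.09375=3.921875
n=2: y=3.921875, sp=5, e=sp−y=1.078125; I=6.703125, D=e−e_prev=0.453125; u=3/4·1.078125+1·6.703125+0·0.453125≈7.511719; next y=1/5·3.921875+1/2·7.511719≈4.540234
n=3: y≈4.540234, sp=5, e=sp−y≈0.459766; I≈7.162891, D=e−e_prev≈-0.618359; u=3/4·0.459766+1·7.162891+0·(-0.618359)≈7.507715; next y=1/5·4.540234+1/2·7.507715≈4.661904
n=4: y≈4.661904, sp=5, e=sp−y≈0.338096; I≈7.500986, D=e−e_prev≈-0.121670; u=3/4·0.338096+1·7.500986+0·(-0.121670)≈7.754558; next y=1/5·4.661904+1/2·7.754558≈4.809660
n=5: y≈4.809660, sp=5, e=sp−y≈0.190340; I≈7.691326, D=e−e_prev≈-0.147756; u=3/4·0.190340+1·7.691326+0·(-0.147756)≈7.834081; next y=1/5·4.809660+1/2·7.834081≈4.878973
n=6: y≈4.878973, sp=5, e=sp−y≈0.121027; I≈7.812354, D=e−e_prev≈-0.069313; u=3/4·0.121027+1·7.812354+0·(-0.069313)≈7.903124; next y=1/5·4.878973+1/2·7.903124≈4.927357
n=7: y≈4.927357, sp=5, e=sp−y≈0.072643; I≈7.884997, D=e−e_prev≈-0.048384; u=3/4·0.072643+1·7.884997+0·(-0.048384)≈7.939480; next y=1/5·4.927357+1/2·7.939480≈4.955211
n=8: y≈4.955211, sp=1, e=sp−y≈-3.955211; I≈3.929786, D=e−e_prev≈-4.027855; u=3/4·(-3.955211)+1·3.929786+0·(-4.027855)≈0.963378; next y=1/5·4.955211+1/2·0.963378≈1.472731
n=9: y≈1.472731, sp=1, e=sp−y≈-0.472731; I≈3.457055, D=e−e_prev≈3.482480; u=3/4·(-0.472731)+1·3.457055+0·3.482480≈3.102507; next y=1/5·1.472731+1/2·3.102507≈1.845800
n=10: y≈1.845800, sp=1, e=sp−y≈-0.845800; I≈2.611255, D=e−e_prev≈-0.373069; u=3/4·(-0.845800)+1·2.611255+0·(-0.373069)≈1.976906; next y=1/5·1.845800+1/2·1.976906≈1.357613
n=11: y≈1.357613, sp=1, e=sp−y≈-0.357613; I≈2.253643, D=e−e_prev≈0.488187; u=3/4·(-0.357613)+1·2.253643+0·0.488187≈1.985433; next y=1/5·1.357613+1/2·1.985433≈1.264239
n=12: y≈1.264239, sp=1, e=sp−y≈-0.264239; I≈1.989404, D=e−e_prev≈0.093374; u=3/4·(-0.264239)+1·1.989404+0·0.093374≈1.791224; next y=1/5·1.264239+1/2·1.791224≈1.148460
n=13: y≈1.148460, sp=1, e=sp−y≈-0.148460; I≈1.840944, D=e−e_prev≈0.115779; u=3/4·(-0.148460)+1·1.840944+0·0.115779≈1.729599; next y=1/5·1.148460+1/2·1.729599≈1.094491

0 5 8.750 0.000
1 5 6.094 4.375
2 5 7.512 3.922
3 5 7.508 4.540
4 5 7.755 4.662
5 5 7.834 4.810
6 5 7.903 4.879
7 5 7.939 4.927
8 1 0.963 4.955
9 1 3.103 1.473
10 1 1.977 1.846
11 1 1.985 1.358
12 1 1.791 1.264
13 1 1.730 1.148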